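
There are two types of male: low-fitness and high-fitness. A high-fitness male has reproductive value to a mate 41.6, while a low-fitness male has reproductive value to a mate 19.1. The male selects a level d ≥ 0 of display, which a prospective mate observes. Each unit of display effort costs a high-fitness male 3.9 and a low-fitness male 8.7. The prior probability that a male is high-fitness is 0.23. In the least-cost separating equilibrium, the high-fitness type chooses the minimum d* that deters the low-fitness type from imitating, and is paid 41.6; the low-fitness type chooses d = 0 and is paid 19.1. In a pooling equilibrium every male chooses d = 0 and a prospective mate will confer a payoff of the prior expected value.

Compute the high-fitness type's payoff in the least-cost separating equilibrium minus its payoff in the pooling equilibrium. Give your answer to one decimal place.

Least-cost separating signal: d* solves 19.1 = 41.6 − 8.7·d*, so d* = (41.6 − 19.1)/8.7 ≈ 2.5862.
High-fitness type's separating payoff: 41.6 − 3.9 × d* = 41.6 − 3.9 × (41.6 − 19.1)/8.7 = 41.6 − 87.75/8.7 ≈ 31.514.
Pooling payoff: 0.23 × 41.6 + 0.77 × 19.1 = 24.275.
Difference: 31.514 − 24.275 = 7.239, i.e. 7.2 to one decimal place.
The high-fitness type prefers to separate.

7.2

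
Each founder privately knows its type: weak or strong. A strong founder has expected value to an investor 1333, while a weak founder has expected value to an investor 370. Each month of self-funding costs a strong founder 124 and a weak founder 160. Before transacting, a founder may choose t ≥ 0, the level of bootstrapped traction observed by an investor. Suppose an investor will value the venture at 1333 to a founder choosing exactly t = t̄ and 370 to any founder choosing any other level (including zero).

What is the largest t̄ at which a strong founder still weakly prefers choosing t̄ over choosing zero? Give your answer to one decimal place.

Choosing t̄ yields the strong type 1333 − 124·t̄; choosing zero yields 370.
The strong type is indifferent at 1333 − 124·t̄ = 370, i.e. t̄ = (1333 − 370) / 124 ≈ 7.8.
For any t̄ above 7.8 the strong type would rather pool at zero, so separation collapses.

7.8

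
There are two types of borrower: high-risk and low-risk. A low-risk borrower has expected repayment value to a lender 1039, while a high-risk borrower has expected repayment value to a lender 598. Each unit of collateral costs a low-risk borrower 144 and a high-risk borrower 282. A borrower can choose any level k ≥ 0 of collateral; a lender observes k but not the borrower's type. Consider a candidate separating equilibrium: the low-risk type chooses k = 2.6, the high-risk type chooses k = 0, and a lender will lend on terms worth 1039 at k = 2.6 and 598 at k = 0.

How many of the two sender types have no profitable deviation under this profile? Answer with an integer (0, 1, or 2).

2

Low-risk type: signal → 1039 − 144 × 2.6 = 664.6; deviate to 0 → 598. IC holds (664.6 ≥ 598).
High-risk type: stay at 0 → 598; mimic → 1039 − 282 × 2.6 = 305.8. IC holds (598 ≥ 305.8).
2 of 2 constraints hold, so this is a separating equilibrium.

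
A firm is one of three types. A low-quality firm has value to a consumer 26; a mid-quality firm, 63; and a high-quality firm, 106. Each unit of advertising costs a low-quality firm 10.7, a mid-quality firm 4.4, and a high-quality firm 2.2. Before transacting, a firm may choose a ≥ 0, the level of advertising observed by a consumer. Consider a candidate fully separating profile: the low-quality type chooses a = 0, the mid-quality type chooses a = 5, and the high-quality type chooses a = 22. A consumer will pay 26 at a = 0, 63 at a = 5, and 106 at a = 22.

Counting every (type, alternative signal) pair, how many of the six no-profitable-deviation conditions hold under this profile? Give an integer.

Low-quality (own payoff 26): to a=5 gives 63 − 10.7×5 = 9.5 → no gain ✓; to a=22 gives 106 − 10.7×22 = -129.4 → no gain ✓.
High-quality (own payoff 106 − 2.2×22 = 57.6): to a=0 gives 26 → no gain ✓; to a=5 gives 63 − 2.2×5 = 52 → no gain ✓.
Mid-quality (own payoff 63 − 4.4×5 = 41): to a=0 gives 26 → no gain ✓; to a=22 gives 106 − 4.4×22 = 9.2 → no gain ✓.
6 of the 6 constraints hold; this profile is a separating equilibrium.

6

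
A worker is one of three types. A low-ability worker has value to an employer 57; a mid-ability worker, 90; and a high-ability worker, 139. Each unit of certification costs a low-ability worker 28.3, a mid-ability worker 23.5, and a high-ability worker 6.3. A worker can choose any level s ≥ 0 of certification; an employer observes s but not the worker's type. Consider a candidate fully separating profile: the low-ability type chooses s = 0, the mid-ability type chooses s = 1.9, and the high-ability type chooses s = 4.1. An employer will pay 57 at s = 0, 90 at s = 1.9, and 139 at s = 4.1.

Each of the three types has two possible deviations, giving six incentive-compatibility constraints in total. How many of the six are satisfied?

Mid-ability (own payoff 90 − 23.5×1.9 = 45.35): to s=0 gives 57 → profitable ✗; to s=4.1 gives 139 − 23.5×4.1 = 42.65 → no gain ✓.
Low-ability (own payoff 57): to s=1.9 gives 90 − 28.3×1.9 = 36.23 → no gain ✓; to s=4.1 gives 139 − 28.3×4.1 = 22.97 → no gain ✓.
High-ability (own payoff 139 − 6.3×4.1 = 113.17): to s=0 gives 57 → no gain ✓; to s=1.9 gives 90 − 6.3×1.9 = 78.03 → no gain ✓.
5 of the 6 constraints hold; not an equilibrium.

5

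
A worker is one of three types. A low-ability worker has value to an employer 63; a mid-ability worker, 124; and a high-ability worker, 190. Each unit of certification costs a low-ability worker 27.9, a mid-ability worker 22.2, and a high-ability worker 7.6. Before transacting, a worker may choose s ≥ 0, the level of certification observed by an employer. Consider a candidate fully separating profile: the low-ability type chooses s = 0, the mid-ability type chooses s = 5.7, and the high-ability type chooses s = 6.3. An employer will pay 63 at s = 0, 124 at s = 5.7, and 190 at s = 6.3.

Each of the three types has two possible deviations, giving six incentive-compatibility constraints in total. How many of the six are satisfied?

Mid-ability (own payoff 124 − 22.2×5.7 = -2.54): to s=0 gives 63 → profitable ✗; to s=6.3 gives 190 − 22.2×6.3 = 50.14 → profitable ✗.
High-ability (own payoff 190 − 7.6×6.3 = 142.12): to s=0 gives 63 → no gain ✓; to s=5.7 gives 124 − 7.6×5.7 = 80.68 → no gain ✓.
Low-ability (own payoff 63): to s=5.7 gives 124 − 27.9×5.7 = -35.03 → no gain ✓; to s=6.3 gives 190 − 27.9×6.3 = 14.23 → no gain ✓.
4 of the 6 constraints hold; not an equilibrium.

4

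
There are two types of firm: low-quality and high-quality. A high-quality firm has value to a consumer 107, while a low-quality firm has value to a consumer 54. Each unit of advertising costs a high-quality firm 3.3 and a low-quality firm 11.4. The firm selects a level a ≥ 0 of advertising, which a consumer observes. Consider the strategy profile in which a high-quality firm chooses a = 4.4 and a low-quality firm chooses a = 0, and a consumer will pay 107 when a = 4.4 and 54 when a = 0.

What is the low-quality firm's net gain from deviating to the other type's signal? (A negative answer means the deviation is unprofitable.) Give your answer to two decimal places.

2.84

Playing a = 0 the low-quality firm receives 54.
Deviating to a = 4.4 brings payment 107 at cost 11.4 × 4.4 = 50.16, netting 56.84.
Gain from deviating: 56.84 − 54 = 2.84.
The gain is positive, so the low-quality type's incentive-compatibility constraint is violated — this profile is not a separating equilibrium.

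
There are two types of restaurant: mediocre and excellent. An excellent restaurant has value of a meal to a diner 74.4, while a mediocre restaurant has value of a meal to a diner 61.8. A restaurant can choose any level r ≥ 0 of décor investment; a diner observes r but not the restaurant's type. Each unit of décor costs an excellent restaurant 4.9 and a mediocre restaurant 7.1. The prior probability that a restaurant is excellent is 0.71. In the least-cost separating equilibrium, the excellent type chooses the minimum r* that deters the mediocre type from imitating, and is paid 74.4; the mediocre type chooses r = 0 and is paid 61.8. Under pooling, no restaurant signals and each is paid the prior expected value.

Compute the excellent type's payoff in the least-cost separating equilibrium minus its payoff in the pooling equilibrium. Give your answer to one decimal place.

-5.0

Least-cost separating signal: r* solves 61.8 = 74.4 − 7.1·r*, so r* = (74.4 − 61.8)/7.1 ≈ 1.7746.
Excellent type's separating payoff: 74.4 − 4.9 × r* = 74.4 − 4.9 × (74.4 − 61.8)/7.1 = 74.4 − 61.74/7.1 ≈ 65.704.
Pooling payoff: 0.71 × 74.4 + 0.29 × 61.8 = 70.746.
Difference: 65.704 − 70.746 = -5.042, i.e. -5.0 to one decimal place.
The excellent type would prefer the pooling outcome.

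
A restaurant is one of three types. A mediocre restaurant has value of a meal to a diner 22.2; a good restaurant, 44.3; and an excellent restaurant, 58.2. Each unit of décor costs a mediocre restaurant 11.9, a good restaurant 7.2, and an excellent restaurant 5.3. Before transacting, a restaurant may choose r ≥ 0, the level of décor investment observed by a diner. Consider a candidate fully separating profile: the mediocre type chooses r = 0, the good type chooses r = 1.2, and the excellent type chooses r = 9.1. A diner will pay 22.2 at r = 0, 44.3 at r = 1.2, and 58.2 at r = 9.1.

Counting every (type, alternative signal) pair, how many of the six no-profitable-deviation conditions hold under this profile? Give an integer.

Mediocre (own payoff 22.2): to r=1.2 gives 44.3 − 11.9×1.2 = 30.02 → profitable ✗; to r=9.1 gives 58.2 − 11.9×9.1 = -50.09 → no gain ✓.
Good (own payoff 44.3 − 7.2×1.2 = 35.66): to r=0 gives 22.2 → no gain ✓; to r=9.1 gives 58.2 − 7.2×9.1 = -7.32 → no gain ✓.
Excellent (own payoff 58.2 − 5.3×9.1 = 9.97): to r=0 gives 22.2 → profitable ✗; to r=1.2 gives 44.3 − 5.3×1.2 = 37.94 → profitable ✗.
3 of the 6 constraints hold; not an equilibrium.

3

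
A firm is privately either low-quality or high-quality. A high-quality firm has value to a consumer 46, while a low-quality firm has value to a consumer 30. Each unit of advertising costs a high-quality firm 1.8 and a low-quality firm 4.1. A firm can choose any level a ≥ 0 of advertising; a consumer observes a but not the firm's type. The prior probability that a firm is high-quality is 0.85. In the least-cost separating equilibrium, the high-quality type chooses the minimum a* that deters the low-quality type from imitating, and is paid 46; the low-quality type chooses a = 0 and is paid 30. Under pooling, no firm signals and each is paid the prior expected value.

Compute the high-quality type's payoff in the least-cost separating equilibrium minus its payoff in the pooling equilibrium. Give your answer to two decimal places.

-4.62

Least-cost separating signal: a* solves 30 = 46 − 4.1·a*, so a* = (46 − 30)/4.1 ≈ 3.9024.
High-quality type's separating payoff: 46 − 1.8 × a* = 46 − 1.8 × (46 − 30)/4.1 = 46 − 28.8/4.1 ≈ 38.9756.
Pooling payoff: 0.85 × 46 + 0.15 × 30 = 43.6.
Difference: 38.9756 − 43.6 = -4.6244, i.e. -4.62 to two decimal places.
The high-quality type would prefer the pooling outcome.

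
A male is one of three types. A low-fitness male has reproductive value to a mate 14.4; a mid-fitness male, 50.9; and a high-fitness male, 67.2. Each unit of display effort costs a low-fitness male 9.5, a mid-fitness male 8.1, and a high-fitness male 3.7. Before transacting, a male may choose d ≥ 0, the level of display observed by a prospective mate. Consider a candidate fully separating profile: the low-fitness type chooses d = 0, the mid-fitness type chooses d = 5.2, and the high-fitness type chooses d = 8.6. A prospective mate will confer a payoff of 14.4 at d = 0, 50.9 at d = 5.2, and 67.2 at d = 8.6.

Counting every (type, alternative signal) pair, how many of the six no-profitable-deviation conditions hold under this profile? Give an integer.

5

High-fitness (own payoff 67.2 − 3.7×8.6 = 35.38): to d=0 gives 14.4 → no gain ✓; to d=5.2 gives 50.9 − 3.7×5.2 = 31.66 → no gain ✓.
Low-fitness (own payoff 14.4): to d=5.2 gives 50.9 − 9.5×5.2 = 1.5 → no gain ✓; to d=8.6 gives 67.2 − 9.5×8.6 = -14.5 → no gain ✓.
Mid-fitness (own payoff 50.9 − 8.1×5.2 = 8.78): to d=0 gives 14.4 → profitable ✗; to d=8.6 gives 67.2 − 8.1×8.6 = -2.46 → no gain ✓.
5 of the 6 constraints hold; not an equilibrium.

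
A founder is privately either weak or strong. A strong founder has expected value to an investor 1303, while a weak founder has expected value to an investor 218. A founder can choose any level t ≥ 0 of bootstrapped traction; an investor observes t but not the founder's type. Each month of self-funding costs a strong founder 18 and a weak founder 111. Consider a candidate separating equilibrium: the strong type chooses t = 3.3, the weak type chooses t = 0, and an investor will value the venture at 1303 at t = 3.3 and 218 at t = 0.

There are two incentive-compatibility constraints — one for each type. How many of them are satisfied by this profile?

Weak type: stay at 0 → 218; mimic → 1303 − 111 × 3.3 = 936.7. IC fails (218 < 936.7).
Strong type: signal → 1303 − 18 × 3.3 = 1243.6; deviate to 0 → 218. IC holds (1243.6 ≥ 218).
1 of 2 constraints hold, so this profile is not an equilibrium.

1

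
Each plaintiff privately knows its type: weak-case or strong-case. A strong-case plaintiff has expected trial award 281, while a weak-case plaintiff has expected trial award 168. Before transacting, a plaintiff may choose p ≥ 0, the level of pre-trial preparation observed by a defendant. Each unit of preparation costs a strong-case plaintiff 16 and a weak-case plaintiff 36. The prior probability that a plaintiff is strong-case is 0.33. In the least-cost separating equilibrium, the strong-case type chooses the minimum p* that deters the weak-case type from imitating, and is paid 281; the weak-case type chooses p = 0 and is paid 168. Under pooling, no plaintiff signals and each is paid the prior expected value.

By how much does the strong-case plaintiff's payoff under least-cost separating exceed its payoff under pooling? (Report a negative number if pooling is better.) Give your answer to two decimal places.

Least-cost separating signal: p* solves 168 = 281 − 36·p*, so p* = (281 − 168)/36 ≈ 3.1389.
Strong-case type's separating payoff: 281 − 16 × p* = 281 − 16 × (281 − 168)/36 = 281 − 1808/36 ≈ 230.7778.
Pooling payoff: 0.33 × 281 + 0.67 × 168 = 205.29.
Difference: 230.7778 − 205.29 = 25.4878, i.e. 25.49 to two decimal places.
The strong-case type prefers to separate.

25.49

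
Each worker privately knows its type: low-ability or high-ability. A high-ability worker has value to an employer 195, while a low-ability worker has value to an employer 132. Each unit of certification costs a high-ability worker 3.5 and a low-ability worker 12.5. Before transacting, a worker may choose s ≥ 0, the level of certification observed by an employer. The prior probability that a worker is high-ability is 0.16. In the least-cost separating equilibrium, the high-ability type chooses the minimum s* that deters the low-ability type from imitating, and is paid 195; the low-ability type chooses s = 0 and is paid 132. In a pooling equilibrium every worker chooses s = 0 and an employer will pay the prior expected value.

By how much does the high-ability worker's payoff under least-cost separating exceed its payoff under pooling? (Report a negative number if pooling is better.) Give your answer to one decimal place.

Least-cost separating signal: s* solves 132 = 195 − 12.5·s*, so s* = (195 − 132)/12.5 = 5.04.
High-ability type's separating payoff: 195 − 3.5 × s* = 195 − 3.5 × (195 − 132)/12.5 = 195 − 220.5/12.5 = 177.36.
Pooling payoff: 0.16 × 195 + 0.84 × 132 = 142.08.
Difference: 177.36 − 142.08 = 35.28, i.e. 35.3 to one decimal place.
The high-ability type prefers to separate.

35.3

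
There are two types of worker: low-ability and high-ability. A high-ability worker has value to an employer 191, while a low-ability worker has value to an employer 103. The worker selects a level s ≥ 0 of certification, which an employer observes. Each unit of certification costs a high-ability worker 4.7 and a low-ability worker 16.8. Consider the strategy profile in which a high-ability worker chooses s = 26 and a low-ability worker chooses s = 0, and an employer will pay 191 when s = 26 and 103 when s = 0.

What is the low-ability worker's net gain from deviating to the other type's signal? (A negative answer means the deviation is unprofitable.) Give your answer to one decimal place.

Playing s = 0 the low-ability worker receives 103.
Deviating to s = 26 brings payment 191 at cost 16.8 × 26 = 436.8, netting -245.8.
Gain from deviating: -245.8 − 103 = -348.8.
The gain is negative, so the low-ability type's incentive-compatibility constraint is satisfied.

-348.8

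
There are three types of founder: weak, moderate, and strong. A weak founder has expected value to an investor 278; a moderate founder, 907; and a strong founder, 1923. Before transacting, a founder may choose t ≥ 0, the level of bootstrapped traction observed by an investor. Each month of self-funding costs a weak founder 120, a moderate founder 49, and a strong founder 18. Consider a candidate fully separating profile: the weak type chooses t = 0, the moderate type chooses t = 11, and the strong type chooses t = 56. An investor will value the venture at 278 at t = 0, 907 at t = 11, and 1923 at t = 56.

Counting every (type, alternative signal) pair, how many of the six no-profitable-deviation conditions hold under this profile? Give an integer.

6

Moderate (own payoff 907 − 49×11 = 368): to t=0 gives 278 → no gain ✓; to t=56 gives 1923 − 49×56 = -821 → no gain ✓.
Strong (own payoff 1923 − 18×56 = 915): to t=0 gives 278 → no gain ✓; to t=11 gives 907 − 18×11 = 709 → no gain ✓.
Weak (own payoff 278): to t=11 gives 907 − 120×11 = -413 → no gain ✓; to t=56 gives 1923 − 120×56 = -4797 → no gain ✓.
6 of the 6 constraints hold; this profile is a separating equilibrium.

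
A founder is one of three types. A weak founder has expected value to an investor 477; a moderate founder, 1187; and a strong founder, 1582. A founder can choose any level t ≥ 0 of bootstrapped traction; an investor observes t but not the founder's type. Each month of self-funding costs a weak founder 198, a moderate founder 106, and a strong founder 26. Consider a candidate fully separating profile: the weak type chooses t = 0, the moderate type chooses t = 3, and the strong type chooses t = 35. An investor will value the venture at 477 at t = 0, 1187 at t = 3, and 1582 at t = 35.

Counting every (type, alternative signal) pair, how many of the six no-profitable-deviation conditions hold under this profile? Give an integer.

4

Weak (own payoff 477): to t=3 gives 1187 − 198×3 = 593 → profitable ✗; to t=35 gives 1582 − 198×35 = -5348 → no gain ✓.
Strong (own payoff 1582 − 26×35 = 672): to t=0 gives 477 → no gain ✓; to t=3 gives 1187 − 26×3 = 1109 → profitable ✗.
Moderate (own payoff 1187 − 106×3 = 869): to t=0 gives 477 → no gain ✓; to t=35 gives 1582 − 106×35 = -2128 → no gain ✓.
4 of the 6 constraints hold; not an equilibrium.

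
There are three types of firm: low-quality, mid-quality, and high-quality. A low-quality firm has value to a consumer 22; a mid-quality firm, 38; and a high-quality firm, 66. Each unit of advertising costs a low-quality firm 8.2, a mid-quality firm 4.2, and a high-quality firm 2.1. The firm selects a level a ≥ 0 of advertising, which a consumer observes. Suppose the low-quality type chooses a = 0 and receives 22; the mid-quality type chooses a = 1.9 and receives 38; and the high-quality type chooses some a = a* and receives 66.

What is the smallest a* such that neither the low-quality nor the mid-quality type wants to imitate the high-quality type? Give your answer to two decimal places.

Low-quality type (on-path payoff 22) won't mimic when 22 ≥ 66 − 8.2·a*, i.e. a* ≥ 5.37.
Mid-quality type (on-path payoff 38 − 4.2×1.9 = 30.02) won't mimic when 30.02 ≥ 66 − 4.2·a*, i.e. a* ≥ 8.57.
Both must hold, so a* = max(5.37, 8.57) = 8.57. The mid-quality type's constraint binds.

8.57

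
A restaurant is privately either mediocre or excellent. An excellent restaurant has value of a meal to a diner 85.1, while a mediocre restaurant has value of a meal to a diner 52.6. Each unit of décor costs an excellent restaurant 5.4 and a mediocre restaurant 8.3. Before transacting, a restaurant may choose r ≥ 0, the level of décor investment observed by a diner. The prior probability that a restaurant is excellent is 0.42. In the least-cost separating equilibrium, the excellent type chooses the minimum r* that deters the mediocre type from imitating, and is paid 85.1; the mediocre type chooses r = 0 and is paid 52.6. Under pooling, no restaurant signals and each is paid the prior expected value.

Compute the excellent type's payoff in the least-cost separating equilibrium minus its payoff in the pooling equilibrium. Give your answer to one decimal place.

-2.3

Least-cost separating signal: r* solves 52.6 = 85.1 − 8.3·r*, so r* = (85.1 − 52.6)/8.3 ≈ 3.9157.
Excellent type's separating payoff: 85.1 − 5.4 × r* = 85.1 − 5.4 × (85.1 − 52.6)/8.3 = 85.1 − 175.5/8.3 ≈ 63.955.
Pooling payoff: 0.42 × 85.1 + 0.58 × 52.6 = 66.25.
Difference: 63.955 − 66.25 = -2.295, i.e. -2.3 to one decimal place.
The excellent type would prefer the pooling outcome.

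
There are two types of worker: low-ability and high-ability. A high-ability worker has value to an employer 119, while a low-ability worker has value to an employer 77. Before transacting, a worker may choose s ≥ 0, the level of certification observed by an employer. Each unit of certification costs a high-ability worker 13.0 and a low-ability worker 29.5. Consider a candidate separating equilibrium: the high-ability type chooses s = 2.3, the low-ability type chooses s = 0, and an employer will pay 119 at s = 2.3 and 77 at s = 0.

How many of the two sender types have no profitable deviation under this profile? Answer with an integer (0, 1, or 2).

2

Low-ability type: stay at 0 → 77; mimic → 119 − 29.5 × 2.3 = 51.15. IC holds (77 ≥ 51.15).
High-ability type: signal → 119 − 13.0 × 2.3 = 89.1; deviate to 0 → 77. IC holds (89.1 ≥ 77).
2 of 2 constraints hold, so this is a separating equilibrium.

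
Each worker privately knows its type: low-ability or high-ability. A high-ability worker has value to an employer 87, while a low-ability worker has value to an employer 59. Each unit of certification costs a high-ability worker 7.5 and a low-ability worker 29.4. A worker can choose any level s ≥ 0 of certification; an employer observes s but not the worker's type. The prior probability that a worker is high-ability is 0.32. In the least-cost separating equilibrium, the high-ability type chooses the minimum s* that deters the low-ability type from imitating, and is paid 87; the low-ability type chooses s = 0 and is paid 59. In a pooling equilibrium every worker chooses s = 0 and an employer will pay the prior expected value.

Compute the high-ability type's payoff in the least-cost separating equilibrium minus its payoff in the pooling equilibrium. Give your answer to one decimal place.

Least-cost separating signal: s* solves 59 = 87 − 29.4·s*, so s* = (87 − 59)/29.4 ≈ 0.9524.
High-ability type's separating payoff: 87 − 7.5 × s* = 87 − 7.5 × (87 − 59)/29.4 = 87 − 210/29.4 ≈ 79.857.
Pooling payoff: 0.32 × 87 + 0.68 × 59 = 67.96.
Difference: 79.857 − 67.96 = 11.897, i.e. 11.9 to one decimal place.
The high-ability type prefers to separate.

11.9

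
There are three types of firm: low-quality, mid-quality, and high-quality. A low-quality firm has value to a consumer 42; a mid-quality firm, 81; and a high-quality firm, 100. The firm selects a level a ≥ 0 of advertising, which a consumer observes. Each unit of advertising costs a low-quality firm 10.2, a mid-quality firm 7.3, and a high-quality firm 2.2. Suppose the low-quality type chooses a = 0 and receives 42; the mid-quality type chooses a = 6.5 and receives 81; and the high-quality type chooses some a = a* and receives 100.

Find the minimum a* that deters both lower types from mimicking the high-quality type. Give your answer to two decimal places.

9.10

Mid-quality type (on-path payoff 81 − 7.3×6.5 = 33.55) won't mimic when 33.55 ≥ 100 − 7.3·a*, i.e. a* ≥ 9.10.
Low-quality type (on-path payoff 42) won't mimic when 42 ≥ 100 − 10.2·a*, i.e. a* ≥ 5.69.
Both must hold, so a* = max(5.69, 9.10) = 9.10. The mid-quality type's constraint binds.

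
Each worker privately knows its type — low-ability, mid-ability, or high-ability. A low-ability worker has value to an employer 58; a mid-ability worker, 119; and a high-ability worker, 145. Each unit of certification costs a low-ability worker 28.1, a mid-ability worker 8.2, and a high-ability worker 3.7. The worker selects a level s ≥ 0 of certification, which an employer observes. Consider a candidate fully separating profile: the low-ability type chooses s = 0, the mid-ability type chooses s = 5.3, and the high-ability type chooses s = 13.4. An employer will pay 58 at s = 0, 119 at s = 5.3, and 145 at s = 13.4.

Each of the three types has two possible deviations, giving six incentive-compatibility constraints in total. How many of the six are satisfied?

5

Low-ability (own payoff 58): to s=5.3 gives 119 − 28.1×5.3 = -29.93 → no gain ✓; to s=13.4 gives 145 − 28.1×13.4 = -231.54 → no gain ✓.
Mid-ability (own payoff 119 − 8.2×5.3 = 75.54): to s=0 gives 58 → no gain ✓; to s=13.4 gives 145 − 8.2×13.4 = 35.12 → no gain ✓.
High-ability (own payoff 145 − 3.7×13.4 = 95.42): to s=0 gives 58 → no gain ✓; to s=5.3 gives 119 − 3.7×5.3 = 99.39 → profitable ✗.
5 of the 6 constraints hold; not an equilibrium.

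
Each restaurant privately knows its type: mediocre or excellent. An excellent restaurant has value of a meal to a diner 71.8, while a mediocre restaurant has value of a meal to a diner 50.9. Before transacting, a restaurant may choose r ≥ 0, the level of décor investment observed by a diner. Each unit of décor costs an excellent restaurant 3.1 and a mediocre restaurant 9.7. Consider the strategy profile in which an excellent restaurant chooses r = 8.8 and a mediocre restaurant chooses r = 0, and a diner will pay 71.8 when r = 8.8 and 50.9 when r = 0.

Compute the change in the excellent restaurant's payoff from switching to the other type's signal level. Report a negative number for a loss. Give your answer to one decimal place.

6.4

Playing r = 8.8 the excellent restaurant receives 71.8 − 3.1 × 8.8 = 44.52.
Deviating to r = 0 yields 50.9 instead.
Gain from deviating: 50.9 − 44.52 = 6.38, i.e. 6.4 to one decimal place.
The gain is positive, so the excellent type's incentive-compatibility constraint is violated — this profile is not a separating equilibrium.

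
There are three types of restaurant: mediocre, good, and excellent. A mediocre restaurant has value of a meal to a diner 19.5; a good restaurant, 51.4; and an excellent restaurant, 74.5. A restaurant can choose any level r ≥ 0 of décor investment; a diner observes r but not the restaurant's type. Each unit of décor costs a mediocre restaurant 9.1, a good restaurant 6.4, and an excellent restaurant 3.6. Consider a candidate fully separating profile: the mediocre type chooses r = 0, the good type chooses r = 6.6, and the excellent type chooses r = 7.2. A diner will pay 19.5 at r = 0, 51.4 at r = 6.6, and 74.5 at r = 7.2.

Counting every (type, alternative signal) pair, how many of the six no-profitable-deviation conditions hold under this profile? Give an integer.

Excellent (own payoff 74.5 − 3.6×7.2 = 48.58): to r=0 gives 19.5 → no gain ✓; to r=6.6 gives 51.4 − 3.6×6.6 = 27.64 → no gain ✓.
Good (own payoff 51.4 − 6.4×6.6 = 9.16): to r=0 gives 19.5 → profitable ✗; to r=7.2 gives 74.5 − 6.4×7.2 = 28.42 → profitable ✗.
Mediocre (own payoff 19.5): to r=6.6 gives 51.4 − 9.1×6.6 = -8.66 → no gain ✓; to r=7.2 gives 74.5 − 9.1×7.2 = 8.98 → no gain ✓.
4 of the 6 constraints hold; not an equilibrium.

4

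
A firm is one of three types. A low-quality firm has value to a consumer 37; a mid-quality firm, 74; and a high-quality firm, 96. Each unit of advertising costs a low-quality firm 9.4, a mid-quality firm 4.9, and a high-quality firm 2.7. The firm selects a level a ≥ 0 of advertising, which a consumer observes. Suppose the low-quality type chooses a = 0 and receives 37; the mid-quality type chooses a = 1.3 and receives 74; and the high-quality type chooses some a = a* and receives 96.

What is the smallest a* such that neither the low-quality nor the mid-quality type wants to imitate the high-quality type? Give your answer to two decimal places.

Mid-quality type (on-path payoff 74 − 4.9×1.3 = 67.63) won't mimic when 67.63 ≥ 96 − 4.9·a*, i.e. a* ≥ 5.79.
Low-quality type (on-path payoff 37) won't mimic when 37 ≥ 96 − 9.4·a*, i.e. a* ≥ 6.28.
Both must hold, so a* = max(6.28, 5.79) = 6.28. The low-quality type's constraint binds.

6.28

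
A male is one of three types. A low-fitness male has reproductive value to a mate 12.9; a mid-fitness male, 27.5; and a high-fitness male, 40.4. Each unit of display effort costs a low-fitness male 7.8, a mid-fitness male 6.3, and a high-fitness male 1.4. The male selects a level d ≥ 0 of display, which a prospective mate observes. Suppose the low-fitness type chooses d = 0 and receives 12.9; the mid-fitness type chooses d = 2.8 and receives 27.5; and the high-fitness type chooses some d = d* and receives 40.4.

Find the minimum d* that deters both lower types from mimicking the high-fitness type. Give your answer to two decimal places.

4.85

Low-fitness type (on-path payoff 12.9) won't mimic when 12.9 ≥ 40.4 − 7.8·d*, i.e. d* ≥ 3.53.
Mid-fitness type (on-path payoff 27.5 − 6.3×2.8 = 9.86) won't mimic when 9.86 ≥ 40.4 − 6.3·d*, i.e. d* ≥ 4.85.
Both must hold, so d* = max(3.53, 4.85) = 4.85. The mid-fitness type's constraint binds.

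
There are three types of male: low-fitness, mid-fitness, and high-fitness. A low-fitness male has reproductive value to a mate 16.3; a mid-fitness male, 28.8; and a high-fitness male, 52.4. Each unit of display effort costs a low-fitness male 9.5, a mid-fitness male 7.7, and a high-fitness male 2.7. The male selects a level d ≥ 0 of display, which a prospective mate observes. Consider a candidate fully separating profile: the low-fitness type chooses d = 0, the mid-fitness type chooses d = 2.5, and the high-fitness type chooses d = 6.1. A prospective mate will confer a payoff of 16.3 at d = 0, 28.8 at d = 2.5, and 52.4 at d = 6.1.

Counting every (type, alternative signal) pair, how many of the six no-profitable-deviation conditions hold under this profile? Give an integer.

5

Low-fitness (own payoff 16.3): to d=2.5 gives 28.8 − 9.5×2.5 = 5.05 → no gain ✓; to d=6.1 gives 52.4 − 9.5×6.1 = -5.55 → no gain ✓.
Mid-fitness (own payoff 28.8 − 7.7×2.5 = 9.55): to d=0 gives 16.3 → profitable ✗; to d=6.1 gives 52.4 − 7.7×6.1 = 5.43 → no gain ✓.
High-fitness (own payoff 52.4 − 2.7×6.1 = 35.93): to d=0 gives 16.3 → no gain ✓; to d=2.5 gives 28.8 − 2.7×2.5 = 22.05 → no gain ✓.
5 of the 6 constraints hold; not an equilibrium.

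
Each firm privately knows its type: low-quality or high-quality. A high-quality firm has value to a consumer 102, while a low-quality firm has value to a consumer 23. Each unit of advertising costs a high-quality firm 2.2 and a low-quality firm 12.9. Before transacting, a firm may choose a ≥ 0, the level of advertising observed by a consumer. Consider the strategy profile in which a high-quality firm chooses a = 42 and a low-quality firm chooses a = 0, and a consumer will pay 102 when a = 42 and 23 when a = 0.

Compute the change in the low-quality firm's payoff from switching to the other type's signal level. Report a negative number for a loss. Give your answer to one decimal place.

-462.8

Playing a = 0 the low-quality firm receives 23.
Deviating to a = 42 brings payment 102 at cost 12.9 × 42 = 541.8, netting -439.8.
Gain from deviating: -439.8 − 23 = -462.8.
The gain is negative, so the low-quality type's incentive-compatibility constraint is satisfied.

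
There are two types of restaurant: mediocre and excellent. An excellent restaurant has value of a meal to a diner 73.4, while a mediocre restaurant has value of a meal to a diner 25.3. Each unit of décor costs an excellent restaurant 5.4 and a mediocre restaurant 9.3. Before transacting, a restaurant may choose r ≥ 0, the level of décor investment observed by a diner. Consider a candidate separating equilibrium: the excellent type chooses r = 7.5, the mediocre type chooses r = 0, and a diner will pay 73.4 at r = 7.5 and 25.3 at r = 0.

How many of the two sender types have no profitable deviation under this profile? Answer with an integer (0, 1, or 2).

Mediocre type: stay at 0 → 25.3; mimic → 73.4 − 9.3 × 7.5 = 3.65. IC holds (25.3 ≥ 3.65).
Excellent type: signal → 73.4 − 5.4 × 7.5 = 32.9; deviate to 0 → 25.3. IC holds (32.9 ≥ 25.3).
2 of 2 constraints hold, so this is a separating equilibrium.

2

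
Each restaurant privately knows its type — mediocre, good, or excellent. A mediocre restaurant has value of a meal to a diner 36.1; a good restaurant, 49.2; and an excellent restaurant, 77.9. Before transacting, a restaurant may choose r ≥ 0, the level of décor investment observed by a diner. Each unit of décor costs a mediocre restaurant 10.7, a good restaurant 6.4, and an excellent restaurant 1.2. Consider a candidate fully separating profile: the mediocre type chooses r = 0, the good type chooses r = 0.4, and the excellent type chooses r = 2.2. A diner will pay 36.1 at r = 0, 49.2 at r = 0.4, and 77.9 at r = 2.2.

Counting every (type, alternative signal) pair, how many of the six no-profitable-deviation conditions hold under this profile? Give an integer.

Good (own payoff 49.2 − 6.4×0.4 = 46.64): to r=0 gives 36.1 → no gain ✓; to r=2.2 gives 77.9 − 6.4×2.2 = 63.82 → profitable ✗.
Mediocre (own payoff 36.1): to r=0.4 gives 49.2 − 10.7×0.4 = 44.92 → profitable ✗; to r=2.2 gives 77.9 − 10.7×2.2 = 54.36 → profitable ✗.
Excellent (own payoff 77.9 − 1.2×2.2 = 75.26): to r=0 gives 36.1 → no gain ✓; to r=0.4 gives 49.2 − 1.2×0.4 = 48.72 → no gain ✓.
3 of the 6 constraints hold; not an equilibrium.

3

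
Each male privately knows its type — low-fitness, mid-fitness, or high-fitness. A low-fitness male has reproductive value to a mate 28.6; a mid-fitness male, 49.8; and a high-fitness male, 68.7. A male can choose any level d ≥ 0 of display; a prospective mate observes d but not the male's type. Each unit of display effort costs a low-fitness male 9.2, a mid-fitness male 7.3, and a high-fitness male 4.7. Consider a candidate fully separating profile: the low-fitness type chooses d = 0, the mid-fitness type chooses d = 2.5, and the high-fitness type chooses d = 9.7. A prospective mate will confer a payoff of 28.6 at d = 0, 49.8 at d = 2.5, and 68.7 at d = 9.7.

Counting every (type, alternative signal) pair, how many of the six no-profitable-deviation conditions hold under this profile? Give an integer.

Mid-fitness (own payoff 49.8 − 7.3×2.5 = 31.55): to d=0 gives 28.6 → no gain ✓; to d=9.7 gives 68.7 − 7.3×9.7 = -2.11 → no gain ✓.
Low-fitness (own payoff 28.6): to d=2.5 gives 49.8 − 9.2×2.5 = 26.8 → no gain ✓; to d=9.7 gives 68.7 − 9.2×9.7 = -20.54 → no gain ✓.
High-fitness (own payoff 68.7 − 4.7×9.7 = 23.11): to d=0 gives 28.6 → profitable ✗; to d=2.5 gives 49.8 − 4.7×2.5 = 38.05 → profitable ✗.
4 of the 6 constraints hold; not an equilibrium.

4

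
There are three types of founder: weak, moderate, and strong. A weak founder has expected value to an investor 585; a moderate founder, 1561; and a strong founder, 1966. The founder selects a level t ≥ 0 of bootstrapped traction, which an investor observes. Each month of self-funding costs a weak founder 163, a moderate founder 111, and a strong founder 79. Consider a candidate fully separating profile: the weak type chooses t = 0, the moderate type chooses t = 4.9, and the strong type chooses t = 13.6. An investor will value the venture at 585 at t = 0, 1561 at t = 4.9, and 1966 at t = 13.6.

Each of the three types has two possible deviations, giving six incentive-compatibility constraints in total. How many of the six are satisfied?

Moderate (own payoff 1561 − 111×4.9 = 1017.1): to t=0 gives 585 → no gain ✓; to t=13.6 gives 1966 − 111×13.6 = 456.4 → no gain ✓.
Weak (own payoff 585): to t=4.9 gives 1561 − 163×4.9 = 762.3 → profitable ✗; to t=13.6 gives 1966 − 163×13.6 = -250.8 → no gain ✓.
Strong (own payoff 1966 − 79×13.6 = 891.6): to t=0 gives 585 → no gain ✓; to t=4.9 gives 1561 − 79×4.9 = 1173.9 → profitable ✗.
4 of the 6 constraints hold; not an equilibrium.

4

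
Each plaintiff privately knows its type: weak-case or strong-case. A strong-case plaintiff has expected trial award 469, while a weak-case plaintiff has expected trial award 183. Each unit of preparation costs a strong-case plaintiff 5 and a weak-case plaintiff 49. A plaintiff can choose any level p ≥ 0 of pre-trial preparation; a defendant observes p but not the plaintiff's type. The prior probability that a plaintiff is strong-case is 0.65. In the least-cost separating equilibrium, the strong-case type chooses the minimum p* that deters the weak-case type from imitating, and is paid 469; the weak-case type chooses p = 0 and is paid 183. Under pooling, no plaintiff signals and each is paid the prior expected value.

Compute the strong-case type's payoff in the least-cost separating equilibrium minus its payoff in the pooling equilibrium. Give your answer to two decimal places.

Least-cost separating signal: p* solves 183 = 469 − 49·p*, so p* = (469 − 183)/49 ≈ 5.8367.
Strong-case type's separating payoff: 469 − 5 × p* = 469 − 5 × (469 − 183)/49 = 469 − 1430/49 ≈ 439.8163.
Pooling payoff: 0.65 × 469 + 0.35 × 183 = 368.9.
Difference: 439.8163 − 368.9 = 70.9163, i.e. 70.92 to two decimal places.
The strong-case type prefers to separate.

70.92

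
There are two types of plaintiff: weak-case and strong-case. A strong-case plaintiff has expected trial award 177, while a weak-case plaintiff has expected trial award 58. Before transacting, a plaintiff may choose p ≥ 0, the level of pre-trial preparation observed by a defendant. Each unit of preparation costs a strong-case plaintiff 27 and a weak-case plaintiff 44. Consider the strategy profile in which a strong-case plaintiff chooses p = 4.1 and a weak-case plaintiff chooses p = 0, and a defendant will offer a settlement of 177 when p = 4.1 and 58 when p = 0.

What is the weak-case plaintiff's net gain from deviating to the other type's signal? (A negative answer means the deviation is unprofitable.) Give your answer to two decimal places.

-61.40

Playing p = 0 the weak-case plaintiff receives 58.
Deviating to p = 4.1 brings payment 177 at cost 44 × 4.1 = 180.4, netting -3.4.
Gain from deviating: -3.4 − 58 = -61.40.
The gain is negative, so the weak-case type's incentive-compatibility constraint is satisfied.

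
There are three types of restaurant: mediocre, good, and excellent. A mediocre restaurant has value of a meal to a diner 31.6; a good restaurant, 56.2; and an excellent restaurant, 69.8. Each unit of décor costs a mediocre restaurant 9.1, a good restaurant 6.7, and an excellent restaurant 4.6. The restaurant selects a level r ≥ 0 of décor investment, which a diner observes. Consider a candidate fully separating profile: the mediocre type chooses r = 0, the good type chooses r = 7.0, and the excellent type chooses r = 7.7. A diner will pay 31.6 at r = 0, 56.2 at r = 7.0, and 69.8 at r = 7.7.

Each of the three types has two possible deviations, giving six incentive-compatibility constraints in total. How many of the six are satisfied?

Good (own payoff 56.2 − 6.7×7.0 = 9.3): to r=0 gives 31.6 → profitable ✗; to r=7.7 gives 69.8 − 6.7×7.7 = 18.21 → profitable ✗.
Excellent (own payoff 69.8 − 4.6×7.7 = 34.38): to r=0 gives 31.6 → no gain ✓; to r=7.0 gives 56.2 − 4.6×7.0 = 24 → no gain ✓.
Mediocre (own payoff 31.6): to r=7.0 gives 56.2 − 9.1×7.0 = -7.5 → no gain ✓; to r=7.7 gives 69.8 − 9.1×7.7 = -0.27 → no gain ✓.
4 of the 6 constraints hold; not an equilibrium.

4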